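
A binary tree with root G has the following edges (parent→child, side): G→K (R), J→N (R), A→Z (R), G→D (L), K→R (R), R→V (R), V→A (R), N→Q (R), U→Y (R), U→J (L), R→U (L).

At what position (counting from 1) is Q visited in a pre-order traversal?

Pre-order visits the node, then its left subtree, then its right subtree.
Visit G.
At G: go left to D.
  D is a leaf — visit D.
At G: go right to K.
  Visit K.
  At K: no left child.
  At K: go right to R.
    Visit R.
    At R: go left to U.
      Visit U.
      At U: go left to J.
        Visit J.
        At J: no left child.
        At J: go right to N.
          Visit N.
          At N: no left child.
          At N: go right to Q.
            Q is a leaf — visit Q.
      At U: go right to Y.
        Y is a leaf — visit Y.
    At R: go right to V.
      Visit V.
      At V: no left child.
      At V: go right to A.
        Visit A.
        At A: no left child.
        At A: go right to Z.
          Z is a leaf — visit Z.
Full pre-order sequence: G, D, K, R, U, J, N, Q, Y, V, A, Z.

8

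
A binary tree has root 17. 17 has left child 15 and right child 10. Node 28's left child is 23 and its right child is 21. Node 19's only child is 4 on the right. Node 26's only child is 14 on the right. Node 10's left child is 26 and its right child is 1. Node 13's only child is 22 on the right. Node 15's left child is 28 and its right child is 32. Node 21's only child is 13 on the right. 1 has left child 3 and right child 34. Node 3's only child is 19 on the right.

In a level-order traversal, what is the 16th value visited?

Level-order visits nodes level by level from the root, left to right within each level.
Level 0: 17
Level 1: 15, 10
Level 2: 28, 32, 26, 1
Level 3: 23, 21, 14, 3, 34
Level 4: 13, 19
Level 5: 22, 4
Full level-order sequence: 17, 15, 10, 28, 32, 26, 1, 23, 21, 14, 3, 34, 13, 19, 22, 4.

4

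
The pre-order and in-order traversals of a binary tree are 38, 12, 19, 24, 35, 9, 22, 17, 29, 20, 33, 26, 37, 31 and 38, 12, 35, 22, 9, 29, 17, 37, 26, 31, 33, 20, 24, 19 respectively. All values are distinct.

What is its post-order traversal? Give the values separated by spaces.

The first element of pre-order is the root; it splits in-order into left and right subtrees.
Root 38: left subtree has 0 nodes { }, right has 13 {12, 35, 22, 9, 29, 17, 37, 26, 31, 33, 20, 24, 19}.
  Root 12: left subtree has 0 nodes { }, right has 12 {35, 22, 9, 29, 17, 37, 26, 31, 33, 20, 24, 19}.
    Root 19: left subtree has 11 nodes {35, 22, 9, 29, 17, 37, 26, 31, 33, 20, 24}, right has 0 { }.
      Root 24: left subtree has 10 nodes {35, 22, 9, 29, 17, 37, 26, 31, 33, 20}, right has 0 { }.
        Root 35: left subtree has 0 nodes { }, right has 9 {22, 9, 29, 17, 37, 26, 31, 33, 20}.
          Root 9: left subtree has 1 node {22}, right has 7 {29, 17, 37, 26, 31, 33, 20}.
            Root 17: left subtree has 1 node {29}, right has 5 {37, 26, 31, 33, 20}.
              Root 20: left subtree has 4 nodes {37, 26, 31, 33}, right has 0 { }.
                Root 33: left subtree has 3 nodes {37, 26, 31}, right has 0 { }.
                  Root 26: left subtree has 1 node {37}, right has 1 {31}.

22 29 37 31 26 33 20 17 9 35 24 19 12 38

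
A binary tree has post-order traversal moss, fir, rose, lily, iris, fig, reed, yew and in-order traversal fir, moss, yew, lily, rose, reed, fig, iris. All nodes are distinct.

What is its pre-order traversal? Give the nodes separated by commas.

yew, fir, moss, reed, lily, rose, fig, iris

The last element of post-order is the root; it splits in-order into left and right subtrees.
Root yew: left subtree has 2 nodes {fir, moss}, right has 5 {lily, rose, reed, fig, iris}.
  Root fir: left subtree has 0 nodes { }, right has 1 {moss}.
  Root reed: left subtree has 2 nodes {lily, rose}, right has 2 {fig, iris}.
    Root lily: left subtree has 0 nodes { }, right has 1 {rose}.
    Root fig: left subtree has 0 nodes { }, right has 1 {iris}.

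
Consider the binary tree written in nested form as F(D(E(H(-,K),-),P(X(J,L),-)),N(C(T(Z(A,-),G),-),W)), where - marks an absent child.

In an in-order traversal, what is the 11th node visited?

Z

In-order visits the left subtree, then the node, then the right subtree.
At F: go left to D.
  At D: go left to E.
    At E: go left to H.
      At H: no left child.
      Visit H.
      At H: go right to K.
        K is a leaf — visit K.
    Visit E.
    At E: no right child.
  Visit D.
  At D: go right to P.
    At P: go left to X.
      At X: go left to J.
        J is a leaf — visit J.
      Visit X.
      At X: go right to L.
        L is a leaf — visit L.
    Visit P.
    At P: no right child.
Visit F.
At F: go right to N.
  At N: go left to C.
    At C: go left to T.
      At T: go left to Z.
        At Z: go left to A.
          A is a leaf — visit A.
        Visit Z.
        At Z: no right child.
      Visit T.
      At T: go right to G.
        G is a leaf — visit G.
    Visit C.
    At C: no right child.
  Visit N.
  At N: go right to W.
    W is a leaf — visit W.
Full in-order sequence: H, K, E, D, J, X, L, P, F, A, Z, T, G, C, N, W.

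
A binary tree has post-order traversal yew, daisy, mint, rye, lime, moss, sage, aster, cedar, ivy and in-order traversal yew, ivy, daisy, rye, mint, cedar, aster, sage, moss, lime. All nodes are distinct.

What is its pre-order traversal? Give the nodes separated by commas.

ivy, yew, cedar, rye, daisy, mint, aster, sage, moss, lime

The last element of post-order is the root; it splits in-order into left and right subtrees.
Root ivy: left subtree has 1 node {yew}, right has 8 {daisy, rye, mint, cedar, aster, sage, moss, lime}.
  Root cedar: left subtree has 3 nodes {daisy, rye, mint}, right has 4 {aster, sage, moss, lime}.
    Root rye: left subtree has 1 node {daisy}, right has 1 {mint}.
    Root aster: left subtree has 0 nodes { }, right has 3 {sage, moss, lime}.
      Root sage: left subtree has 0 nodes { }, right has 2 {moss, lime}.
        Root moss: left subtree has 0 nodes { }, right has 1 {lime}.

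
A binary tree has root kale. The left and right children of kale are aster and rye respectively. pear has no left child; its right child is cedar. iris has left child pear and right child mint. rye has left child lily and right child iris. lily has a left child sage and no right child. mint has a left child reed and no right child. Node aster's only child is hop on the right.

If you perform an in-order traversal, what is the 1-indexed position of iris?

In-order visits the left subtree, then the node, then the right subtree.
At kale: go left to aster.
  At aster: no left child.
  Visit aster.
  At aster: go right to hop.
    hop is a leaf — visit hop.
Visit kale.
At kale: go right to rye.
  At rye: go left to lily.
    At lily: go left to sage.
      sage is a leaf — visit sage.
    Visit lily.
    At lily: no right child.
  Visit rye.
  At rye: go right to iris.
    At iris: go left to pear.
      At pear: no left child.
      Visit pear.
      At pear: go right to cedar.
        cedar is a leaf — visit cedar.
    Visit iris.
    At iris: go right to mint.
      At mint: go left to reed.
        reed is a leaf — visit reed.
      Visit mint.
      At mint: no right child.
Full in-order sequence: aster, hop, kale, sage, lily, rye, pear, cedar, iris, reed, mint.

9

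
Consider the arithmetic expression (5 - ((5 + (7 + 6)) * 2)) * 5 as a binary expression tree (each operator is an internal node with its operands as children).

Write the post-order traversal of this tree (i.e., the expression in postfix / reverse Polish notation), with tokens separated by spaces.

Post-order on an expression tree gives postfix notation: for each operator, emit left operand, right operand, then the operator.

5 5 7 6 + + 2 * - 5 *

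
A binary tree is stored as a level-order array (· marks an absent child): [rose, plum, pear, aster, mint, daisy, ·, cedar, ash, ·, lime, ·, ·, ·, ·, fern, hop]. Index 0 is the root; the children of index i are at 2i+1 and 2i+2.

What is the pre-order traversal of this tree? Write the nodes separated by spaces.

Pre-order visits the node, then its left subtree, then its right subtree.
Visit rose.
At rose: go left to plum.
  Visit plum.
  At plum: go left to aster.
    Visit aster.
    At aster: go left to cedar.
      Visit cedar.
      At cedar: go left to fern.
        fern is a leaf — visit fern.
      At cedar: go right to hop.
        hop is a leaf — visit hop.
    At aster: go right to ash.
      ash is a leaf — visit ash.
  At plum: go right to mint.
    Visit mint.
    At mint: no left child.
    At mint: go right to lime.
      lime is a leaf — visit lime.
At rose: go right to pear.
  Visit pear.
  At pear: go left to daisy.
    daisy is a leaf — visit daisy.
  At pear: no right child.

rose plum aster cedar fern hop ash mint lime pear daisy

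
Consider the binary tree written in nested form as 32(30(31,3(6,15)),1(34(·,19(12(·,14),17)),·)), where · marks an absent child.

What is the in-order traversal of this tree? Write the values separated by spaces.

In-order visits the left subtree, then the node, then the right subtree.
At 32: go left to 30.
  At 30: go left to 31.
    31 is a leaf — visit 31.
  Visit 30.
  At 30: go right to 3.
    At 3: go left to 6.
      6 is a leaf — visit 6.
    Visit 3.
    At 3: go right to 15.
      15 is a leaf — visit 15.
Visit 32.
At 32: go right to 1.
  At 1: go left to 34.
    At 34: no left child.
    Visit 34.
    At 34: go right to 19.
      At 19: go left to 12.
        At 12: no left child.
        Visit 12.
        At 12: go right to 14.
          14 is a leaf — visit 14.
      Visit 19.
      At 19: go right to 17.
        17 is a leaf — visit 17.
  Visit 1.
  At 1: no right child.

31 30 6 3 15 32 34 12 14 19 17 1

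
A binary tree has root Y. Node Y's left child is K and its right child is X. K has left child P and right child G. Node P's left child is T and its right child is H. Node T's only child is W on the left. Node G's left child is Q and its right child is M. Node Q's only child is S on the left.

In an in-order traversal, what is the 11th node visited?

In-order visits the left subtree, then the node, then the right subtree.
At Y: go left to K.
  At K: go left to P.
    At P: go left to T.
      At T: go left to W.
        W is a leaf — visit W.
      Visit T.
      At T: no right child.
    Visit P.
    At P: go right to H.
      H is a leaf — visit H.
  Visit K.
  At K: go right to G.
    At G: go left to Q.
      At Q: go left to S.
        S is a leaf — visit S.
      Visit Q.
      At Q: no right child.
    Visit G.
    At G: go right to M.
      M is a leaf — visit M.
Visit Y.
At Y: go right to X.
  X is a leaf — visit X.
Full in-order sequence: W, T, P, H, K, S, Q, G, M, Y, X.

X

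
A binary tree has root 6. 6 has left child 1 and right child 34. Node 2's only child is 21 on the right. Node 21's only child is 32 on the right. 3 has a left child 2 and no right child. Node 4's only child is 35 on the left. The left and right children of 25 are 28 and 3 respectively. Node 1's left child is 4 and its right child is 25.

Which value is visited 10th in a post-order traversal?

Post-order visits the left subtree, then the right subtree, then the node.
At 6: go left to 1.
  At 1: go left to 4.
    At 4: go left to 35.
      35 is a leaf — visit 35.
    At 4: no right child.
    Visit 4.
  At 1: go right to 25.
    At 25: go left to 28.
      28 is a leaf — visit 28.
    At 25: go right to 3.
      At 3: go left to 2.
        At 2: no left child.
        At 2: go right to 21.
          At 21: no left child.
          At 21: go right to 32.
            32 is a leaf — visit 32.
          Visit 21.
        Visit 2.
      At 3: no right child.
      Visit 3.
    Visit 25.
  Visit 1.
At 6: go right to 34.
  34 is a leaf — visit 34.
Visit 6.
Full post-order sequence: 35, 4, 28, 32, 21, 2, 3, 25, 1, 34, 6.

34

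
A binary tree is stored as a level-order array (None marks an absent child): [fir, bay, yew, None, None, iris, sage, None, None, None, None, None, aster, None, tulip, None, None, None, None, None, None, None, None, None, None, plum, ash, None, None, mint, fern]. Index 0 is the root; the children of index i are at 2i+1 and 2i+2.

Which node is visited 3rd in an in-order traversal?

iris

In-order visits the left subtree, then the node, then the right subtree.
At fir: go left to bay.
  bay is a leaf — visit bay.
Visit fir.
At fir: go right to yew.
  At yew: go left to iris.
    At iris: no left child.
    Visit iris.
    At iris: go right to aster.
      At aster: go left to plum.
        plum is a leaf — visit plum.
      Visit aster.
      At aster: go right to ash.
        ash is a leaf — visit ash.
  Visit yew.
  At yew: go right to sage.
    At sage: no left child.
    Visit sage.
    At sage: go right to tulip.
      At tulip: go left to mint.
        mint is a leaf — visit mint.
      Visit tulip.
      At tulip: go right to fern.
        fern is a leaf — visit fern.
Full in-order sequence: bay, fir, iris, plum, aster, ash, yew, sage, mint, tulip, fern.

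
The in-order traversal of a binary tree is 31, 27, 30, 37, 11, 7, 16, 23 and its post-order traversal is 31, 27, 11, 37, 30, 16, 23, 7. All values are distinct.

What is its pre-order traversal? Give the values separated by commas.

7, 30, 27, 31, 37, 11, 23, 16

The last element of post-order is the root; it splits in-order into left and right subtrees.
Root 7: left subtree has 5 nodes {31, 27, 30, 37, 11}, right has 2 {16, 23}.
  Root 30: left subtree has 2 nodes {31, 27}, right has 2 {37, 11}.
    Root 27: left subtree has 1 node {31}, right has 0 { }.
    Root 37: left subtree has 0 nodes { }, right has 1 {11}.
  Root 23: left subtree has 1 node {16}, right has 0 { }.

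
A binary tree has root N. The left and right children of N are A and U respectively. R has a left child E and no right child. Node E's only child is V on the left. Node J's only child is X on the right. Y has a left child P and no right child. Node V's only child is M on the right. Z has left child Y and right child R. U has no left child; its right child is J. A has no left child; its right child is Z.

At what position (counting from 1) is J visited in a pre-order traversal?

Pre-order visits the node, then its left subtree, then its right subtree.
Visit N.
At N: go left to A.
  Visit A.
  At A: no left child.
  At A: go right to Z.
    Visit Z.
    At Z: go left to Y.
      Visit Y.
      At Y: go left to P.
        P is a leaf — visit P.
      At Y: no right child.
    At Z: go right to R.
      Visit R.
      At R: go left to E.
        Visit E.
        At E: go left to V.
          Visit V.
          At V: no left child.
          At V: go right to M.
            M is a leaf — visit M.
        At E: no right child.
      At R: no right child.
At N: go right to U.
  Visit U.
  At U: no left child.
  At U: go right to J.
    Visit J.
    At J: no left child.
    At J: go right to X.
      X is a leaf — visit X.
Full pre-order sequence: N, A, Z, Y, P, R, E, V, M, U, J, X.

11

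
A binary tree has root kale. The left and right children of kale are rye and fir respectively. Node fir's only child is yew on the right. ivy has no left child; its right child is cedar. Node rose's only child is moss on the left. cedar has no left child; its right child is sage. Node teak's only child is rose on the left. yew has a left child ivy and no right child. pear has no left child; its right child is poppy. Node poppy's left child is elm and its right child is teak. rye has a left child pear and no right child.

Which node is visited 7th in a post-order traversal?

Post-order visits the left subtree, then the right subtree, then the node.
At kale: go left to rye.
  At rye: go left to pear.
    At pear: no left child.
    At pear: go right to poppy.
      At poppy: go left to elm.
        elm is a leaf — visit elm.
      At poppy: go right to teak.
        At teak: go left to rose.
          At rose: go left to moss.
            moss is a leaf — visit moss.
          At rose: no right child.
          Visit rose.
        At teak: no right child.
        Visit teak.
      Visit poppy.
    Visit pear.
  At rye: no right child.
  Visit rye.
At kale: go right to fir.
  At fir: no left child.
  At fir: go right to yew.
    At yew: go left to ivy.
      At ivy: no left child.
      At ivy: go right to cedar.
        At cedar: no left child.
        At cedar: go right to sage.
          sage is a leaf — visit sage.
        Visit cedar.
      Visit ivy.
    At yew: no right child.
    Visit yew.
  Visit fir.
Visit kale.
Full post-order sequence: elm, moss, rose, teak, poppy, pear, rye, sage, cedar, ivy, yew, fir, kale.

rye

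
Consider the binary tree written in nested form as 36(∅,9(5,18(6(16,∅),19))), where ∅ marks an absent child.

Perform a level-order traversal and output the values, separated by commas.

Level-order visits nodes level by level from the root, left to right within each level.
Level 0: 36
Level 1: 9
Level 2: 5, 18
Level 3: 6, 19
Level 4: 16

36, 9, 5, 18, 6, 19, 16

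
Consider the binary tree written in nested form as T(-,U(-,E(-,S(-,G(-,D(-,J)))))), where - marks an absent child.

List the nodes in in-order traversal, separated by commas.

In-order visits the left subtree, then the node, then the right subtree.
At T: no left child.
Visit T.
At T: go right to U.
  At U: no left child.
  Visit U.
  At U: go right to E.
    At E: no left child.
    Visit E.
    At E: go right to S.
      At S: no left child.
      Visit S.
      At S: go right to G.
        At G: no left child.
        Visit G.
        At G: go right to D.
          At D: no left child.
          Visit D.
          At D: go right to J.
            J is a leaf — visit J.

T, U, E, S, G, D, J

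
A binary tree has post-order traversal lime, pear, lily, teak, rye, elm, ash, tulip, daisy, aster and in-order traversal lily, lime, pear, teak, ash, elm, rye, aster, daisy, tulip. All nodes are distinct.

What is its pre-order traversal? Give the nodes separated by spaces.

aster ash teak lily pear lime elm rye daisy tulip

The last element of post-order is the root; it splits in-order into left and right subtrees.
Root aster: left subtree has 7 nodes {lily, lime, pear, teak, ash, elm, rye}, right has 2 {daisy, tulip}.
  Root ash: left subtree has 4 nodes {lily, lime, pear, teak}, right has 2 {elm, rye}.
    Root teak: left subtree has 3 nodes {lily, lime, pear}, right has 0 { }.
      Root lily: left subtree has 0 nodes { }, right has 2 {lime, pear}.
        Root pear: left subtree has 1 node {lime}, right has 0 { }.
    Root elm: left subtree has 0 nodes { }, right has 1 {rye}.
  Root daisy: left subtree has 0 nodes { }, right has 1 {tulip}.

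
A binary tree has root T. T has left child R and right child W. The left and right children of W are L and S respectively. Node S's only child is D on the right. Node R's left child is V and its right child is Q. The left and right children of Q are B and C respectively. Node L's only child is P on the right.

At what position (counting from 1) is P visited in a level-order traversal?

Level-order visits nodes level by level from the root, left to right within each level.
Level 0: T
Level 1: R, W
Level 2: V, Q, L, S
Level 3: B, C, P, D
Full level-order sequence: T, R, W, V, Q, L, S, B, C, P, D.

10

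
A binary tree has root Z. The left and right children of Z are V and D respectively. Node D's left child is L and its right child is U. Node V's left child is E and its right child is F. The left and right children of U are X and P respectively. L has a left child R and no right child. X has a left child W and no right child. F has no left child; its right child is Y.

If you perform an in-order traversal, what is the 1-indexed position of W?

In-order visits the left subtree, then the node, then the right subtree.
At Z: go left to V.
  At V: go left to E.
    E is a leaf — visit E.
  Visit V.
  At V: go right to F.
    At F: no left child.
    Visit F.
    At F: go right to Y.
      Y is a leaf — visit Y.
Visit Z.
At Z: go right to D.
  At D: go left to L.
    At L: go left to R.
      R is a leaf — visit R.
    Visit L.
    At L: no right child.
  Visit D.
  At D: go right to U.
    At U: go left to X.
      At X: go left to W.
        W is a leaf — visit W.
      Visit X.
      At X: no right child.
    Visit U.
    At U: go right to P.
      P is a leaf — visit P.
Full in-order sequence: E, V, F, Y, Z, R, L, D, W, X, U, P.

9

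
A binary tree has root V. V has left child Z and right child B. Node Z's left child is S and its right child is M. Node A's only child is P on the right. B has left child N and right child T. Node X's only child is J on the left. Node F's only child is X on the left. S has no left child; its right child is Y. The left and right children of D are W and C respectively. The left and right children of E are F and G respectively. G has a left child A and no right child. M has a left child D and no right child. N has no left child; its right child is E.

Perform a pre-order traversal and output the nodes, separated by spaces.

V Z S Y M D W C B N E F X J G A P T

Pre-order visits the node, then its left subtree, then its right subtree.
Visit V.
At V: go left to Z.
  Visit Z.
  At Z: go left to S.
    Visit S.
    At S: no left child.
    At S: go right to Y.
      Y is a leaf — visit Y.
  At Z: go right to M.
    Visit M.
    At M: go left to D.
      Visit D.
      At D: go left to W.
        W is a leaf — visit W.
      At D: go right to C.
        C is a leaf — visit C.
    At M: no right child.
At V: go right to B.
  Visit B.
  At B: go left to N.
    Visit N.
    At N: no left child.
    At N: go right to E.
      Visit E.
      At E: go left to F.
        Visit F.
        At F: go left to X.
          Visit X.
          At X: go left to J.
            J is a leaf — visit J.
          At X: no right child.
        At F: no right child.
      At E: go right to G.
        Visit G.
        At G: go left to A.
          Visit A.
          At A: no left child.
          At A: go right to P.
            P is a leaf — visit P.
        At G: no right child.
  At B: go right to T.
    T is a leaf — visit T.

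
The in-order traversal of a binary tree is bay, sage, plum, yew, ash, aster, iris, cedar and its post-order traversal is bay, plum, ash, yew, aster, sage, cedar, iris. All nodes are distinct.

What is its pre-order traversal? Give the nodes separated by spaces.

iris sage bay aster yew plum ash cedar

The last element of post-order is the root; it splits in-order into left and right subtrees.
Root iris: left subtree has 6 nodes {bay, sage, plum, yew, ash, aster}, right has 1 {cedar}.
  Root sage: left subtree has 1 node {bay}, right has 4 {plum, yew, ash, aster}.
    Root aster: left subtree has 3 nodes {plum, yew, ash}, right has 0 { }.
      Root yew: left subtree has 1 node {plum}, right has 1 {ash}.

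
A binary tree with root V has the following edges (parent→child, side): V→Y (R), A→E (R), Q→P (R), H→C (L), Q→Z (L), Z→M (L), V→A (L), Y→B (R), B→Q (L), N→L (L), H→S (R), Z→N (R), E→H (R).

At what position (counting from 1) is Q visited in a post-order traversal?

11

Post-order visits the left subtree, then the right subtree, then the node.
At V: go left to A.
  At A: no left child.
  At A: go right to E.
    At E: no left child.
    At E: go right to H.
      At H: go left to C.
        C is a leaf — visit C.
      At H: go right to S.
        S is a leaf — visit S.
      Visit H.
    Visit E.
  Visit A.
At V: go right to Y.
  At Y: no left child.
  At Y: go right to B.
    At B: go left to Q.
      At Q: go left to Z.
        At Z: go left to M.
          M is a leaf — visit M.
        At Z: go right to N.
          At N: go left to L.
            L is a leaf — visit L.
          At N: no right child.
          Visit N.
        Visit Z.
      At Q: go right to P.
        P is a leaf — visit P.
      Visit Q.
    At B: no right child.
    Visit B.
  Visit Y.
Visit V.
Full post-order sequence: C, S, H, E, A, M, L, N, Z, P, Q, B, Y, V.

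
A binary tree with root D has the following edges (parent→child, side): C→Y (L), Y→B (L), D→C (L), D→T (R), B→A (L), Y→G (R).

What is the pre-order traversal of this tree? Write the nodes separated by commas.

D, C, Y, B, A, G, T

Pre-order visits the node, then its left subtree, then its right subtree.
Visit D.
At D: go left to C.
  Visit C.
  At C: go left to Y.
    Visit Y.
    At Y: go left to B.
      Visit B.
      At B: go left to A.
        A is a leaf — visit A.
      At B: no right child.
    At Y: go right to G.
      G is a leaf — visit G.
  At C: no right child.
At D: go right to T.
  T is a leaf — visit T.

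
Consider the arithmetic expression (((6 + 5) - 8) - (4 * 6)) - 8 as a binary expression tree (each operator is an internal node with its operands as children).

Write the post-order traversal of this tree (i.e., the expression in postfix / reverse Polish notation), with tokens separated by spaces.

6 5 + 8 - 4 6 * - 8 -

Post-order on an expression tree gives postfix notation: for each operator, emit left operand, right operand, then the operator.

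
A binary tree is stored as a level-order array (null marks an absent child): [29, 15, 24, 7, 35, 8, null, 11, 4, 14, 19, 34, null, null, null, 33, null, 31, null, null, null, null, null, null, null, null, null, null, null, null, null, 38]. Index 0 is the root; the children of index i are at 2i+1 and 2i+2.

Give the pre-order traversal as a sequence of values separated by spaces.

29 15 7 11 33 38 4 31 35 14 19 24 8 34

Pre-order visits the node, then its left subtree, then its right subtree.
Visit 29.
At 29: go left to 15.
  Visit 15.
  At 15: go left to 7.
    Visit 7.
    At 7: go left to 11.
      Visit 11.
      At 11: go left to 33.
        Visit 33.
        At 33: go left to 38.
          38 is a leaf — visit 38.
        At 33: no right child.
      At 11: no right child.
    At 7: go right to 4.
      Visit 4.
      At 4: go left to 31.
        31 is a leaf — visit 31.
      At 4: no right child.
  At 15: go right to 35.
    Visit 35.
    At 35: go left to 14.
      14 is a leaf — visit 14.
    At 35: go right to 19.
      19 is a leaf — visit 19.
At 29: go right to 24.
  Visit 24.
  At 24: go left to 8.
    Visit 8.
    At 8: go left to 34.
      34 is a leaf — visit 34.
    At 8: no right child.
  At 24: no right child.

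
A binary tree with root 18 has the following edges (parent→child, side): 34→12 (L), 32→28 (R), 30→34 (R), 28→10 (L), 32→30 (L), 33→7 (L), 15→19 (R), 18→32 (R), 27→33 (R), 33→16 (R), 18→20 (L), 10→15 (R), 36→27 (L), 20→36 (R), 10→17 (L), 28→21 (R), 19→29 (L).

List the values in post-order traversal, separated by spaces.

Post-order visits the left subtree, then the right subtree, then the node.
At 18: go left to 20.
  At 20: no left child.
  At 20: go right to 36.
    At 36: go left to 27.
      At 27: no left child.
      At 27: go right to 33.
        At 33: go left to 7.
          7 is a leaf — visit 7.
        At 33: go right to 16.
          16 is a leaf — visit 16.
        Visit 33.
      Visit 27.
    At 36: no right child.
    Visit 36.
  Visit 20.
At 18: go right to 32.
  At 32: go left to 30.
    At 30: no left child.
    At 30: go right to 34.
      At 34: go left to 12.
        12 is a leaf — visit 12.
      At 34: no right child.
      Visit 34.
    Visit 30.
  At 32: go right to 28.
    At 28: go left to 10.
      At 10: go left to 17.
        17 is a leaf — visit 17.
      At 10: go right to 15.
        At 15: no left child.
        At 15: go right to 19.
          At 19: go left to 29.
            29 is a leaf — visit 29.
          At 19: no right child.
          Visit 19.
        Visit 15.
      Visit 10.
    At 28: go right to 21.
      21 is a leaf — visit 21.
    Visit 28.
  Visit 32.
Visit 18.

7 16 33 27 36 20 12 34 30 17 29 19 15 10 21 28 32 18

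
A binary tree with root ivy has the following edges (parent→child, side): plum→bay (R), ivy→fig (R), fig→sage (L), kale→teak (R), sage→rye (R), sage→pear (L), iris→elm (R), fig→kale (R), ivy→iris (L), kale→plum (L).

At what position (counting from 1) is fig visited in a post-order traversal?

10

Post-order visits the left subtree, then the right subtree, then the node.
At ivy: go left to iris.
  At iris: no left child.
  At iris: go right to elm.
    elm is a leaf — visit elm.
  Visit iris.
At ivy: go right to fig.
  At fig: go left to sage.
    At sage: go left to pear.
      pear is a leaf — visit pear.
    At sage: go right to rye.
      rye is a leaf — visit rye.
    Visit sage.
  At fig: go right to kale.
    At kale: go left to plum.
      At plum: no left child.
      At plum: go right to bay.
        bay is a leaf — visit bay.
      Visit plum.
    At kale: go right to teak.
      teak is a leaf — visit teak.
    Visit kale.
  Visit fig.
Visit ivy.
Full post-order sequence: elm, iris, pear, rye, sage, bay, plum, teak, kale, fig, ivy.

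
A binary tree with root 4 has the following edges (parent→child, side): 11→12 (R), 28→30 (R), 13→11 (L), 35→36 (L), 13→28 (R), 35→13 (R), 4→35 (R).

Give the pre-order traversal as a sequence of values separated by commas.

4, 35, 36, 13, 11, 12, 28, 30

Pre-order visits the node, then its left subtree, then its right subtree.
Visit 4.
At 4: no left child.
At 4: go right to 35.
  Visit 35.
  At 35: go left to 36.
    36 is a leaf — visit 36.
  At 35: go right to 13.
    Visit 13.
    At 13: go left to 11.
      Visit 11.
      At 11: no left child.
      At 11: go right to 12.
        12 is a leaf — visit 12.
    At 13: go right to 28.
      Visit 28.
      At 28: no left child.
      At 28: go right to 30.
        30 is a leaf — visit 30.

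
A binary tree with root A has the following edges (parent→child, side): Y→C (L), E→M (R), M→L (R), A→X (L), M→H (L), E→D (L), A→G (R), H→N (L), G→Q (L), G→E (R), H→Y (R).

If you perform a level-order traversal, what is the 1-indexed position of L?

Level-order visits nodes level by level from the root, left to right within each level.
Level 0: A
Level 1: X, G
Level 2: Q, E
Level 3: D, M
Level 4: H, L
Level 5: N, Y
Level 6: C
Full level-order sequence: A, X, G, Q, E, D, M, H, L, N, Y, C.

9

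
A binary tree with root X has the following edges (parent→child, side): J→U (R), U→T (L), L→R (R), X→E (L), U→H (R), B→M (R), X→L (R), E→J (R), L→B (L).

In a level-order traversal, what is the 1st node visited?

Level-order visits nodes level by level from the root, left to right within each level.
Level 0: X
Level 1: E, L
Level 2: J, B, R
Level 3: U, M
Level 4: T, H
Full level-order sequence: X, E, L, J, B, R, U, M, T, H.

X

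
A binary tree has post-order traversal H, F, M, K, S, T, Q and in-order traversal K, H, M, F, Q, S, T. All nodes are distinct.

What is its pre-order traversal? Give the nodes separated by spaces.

Q K M H F T S

The last element of post-order is the root; it splits in-order into left and right subtrees.
Root Q: left subtree has 4 nodes {K, H, M, F}, right has 2 {S, T}.
  Root K: left subtree has 0 nodes { }, right has 3 {H, M, F}.
    Root M: left subtree has 1 node {H}, right has 1 {F}.
  Root T: left subtree has 1 node {S}, right has 0 { }.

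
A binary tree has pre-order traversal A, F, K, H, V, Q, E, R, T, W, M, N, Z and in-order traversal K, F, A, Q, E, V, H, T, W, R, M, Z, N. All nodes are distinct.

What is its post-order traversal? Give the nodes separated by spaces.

The first element of pre-order is the root; it splits in-order into left and right subtrees.
Root A: left subtree has 2 nodes {K, F}, right has 10 {Q, E, V, H, T, W, R, M, Z, N}.
  Root F: left subtree has 1 node {K}, right has 0 { }.
  Root H: left subtree has 3 nodes {Q, E, V}, right has 6 {T, W, R, M, Z, N}.
    Root V: left subtree has 2 nodes {Q, E}, right has 0 { }.
      Root Q: left subtree has 0 nodes { }, right has 1 {E}.
    Root R: left subtree has 2 nodes {T, W}, right has 3 {M, Z, N}.
      Root T: left subtree has 0 nodes { }, right has 1 {W}.
      Root M: left subtree has 0 nodes { }, right has 2 {Z, N}.
        Root N: left subtree has 1 node {Z}, right has 0 { }.

K F E Q V W T Z N M R H A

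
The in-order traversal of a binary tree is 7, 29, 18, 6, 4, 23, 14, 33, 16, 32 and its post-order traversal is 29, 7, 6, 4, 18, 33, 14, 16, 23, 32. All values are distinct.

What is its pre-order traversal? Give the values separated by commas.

The last element of post-order is the root; it splits in-order into left and right subtrees.
Root 32: left subtree has 9 nodes {7, 29, 18, 6, 4, 23, 14, 33, 16}, right has 0 { }.
  Root 23: left subtree has 5 nodes {7, 29, 18, 6, 4}, right has 3 {14, 33, 16}.
    Root 18: left subtree has 2 nodes {7, 29}, right has 2 {6, 4}.
      Root 7: left subtree has 0 nodes { }, right has 1 {29}.
      Root 4: left subtree has 1 node {6}, right has 0 { }.
    Root 16: left subtree has 2 nodes {14, 33}, right has 0 { }.
      Root 14: left subtree has 0 nodes { }, right has 1 {33}.

32, 23, 18, 7, 29, 4, 6, 16, 14, 33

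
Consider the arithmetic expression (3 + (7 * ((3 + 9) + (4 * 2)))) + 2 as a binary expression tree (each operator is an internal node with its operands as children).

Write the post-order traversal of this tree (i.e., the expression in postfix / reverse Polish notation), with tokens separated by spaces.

Post-order on an expression tree gives postfix notation: for each operator, emit left operand, right operand, then the operator.

3 7 3 9 + 4 2 * + * + 2 +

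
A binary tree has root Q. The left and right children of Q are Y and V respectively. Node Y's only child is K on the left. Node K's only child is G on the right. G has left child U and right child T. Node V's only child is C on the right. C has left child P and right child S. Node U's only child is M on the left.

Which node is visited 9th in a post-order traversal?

Post-order visits the left subtree, then the right subtree, then the node.
At Q: go left to Y.
  At Y: go left to K.
    At K: no left child.
    At K: go right to G.
      At G: go left to U.
        At U: go left to M.
          M is a leaf — visit M.
        At U: no right child.
        Visit U.
      At G: go right to T.
        T is a leaf — visit T.
      Visit G.
    Visit K.
  At Y: no right child.
  Visit Y.
At Q: go right to V.
  At V: no left child.
  At V: go right to C.
    At C: go left to P.
      P is a leaf — visit P.
    At C: go right to S.
      S is a leaf — visit S.
    Visit C.
  Visit V.
Visit Q.
Full post-order sequence: M, U, T, G, K, Y, P, S, C, V, Q.

C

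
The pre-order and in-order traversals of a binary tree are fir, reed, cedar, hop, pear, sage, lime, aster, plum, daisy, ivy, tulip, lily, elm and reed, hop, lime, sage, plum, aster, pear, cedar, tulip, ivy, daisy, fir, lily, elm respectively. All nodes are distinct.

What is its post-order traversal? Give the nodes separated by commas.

The first element of pre-order is the root; it splits in-order into left and right subtrees.
Root fir: left subtree has 11 nodes {reed, hop, lime, sage, plum, aster, pear, cedar, tulip, ivy, daisy}, right has 2 {lily, elm}.
  Root reed: left subtree has 0 nodes { }, right has 10 {hop, lime, sage, plum, aster, pear, cedar, tulip, ivy, daisy}.
    Root cedar: left subtree has 6 nodes {hop, lime, sage, plum, aster, pear}, right has 3 {tulip, ivy, daisy}.
      Root hop: left subtree has 0 nodes { }, right has 5 {lime, sage, plum, aster, pear}.
        Root pear: left subtree has 4 nodes {lime, sage, plum, aster}, right has 0 { }.
          Root sage: left subtree has 1 node {lime}, right has 2 {plum, aster}.
            Root aster: left subtree has 1 node {plum}, right has 0 { }.
      Root daisy: left subtree has 2 nodes {tulip, ivy}, right has 0 { }.
        Root ivy: left subtree has 1 node {tulip}, right has 0 { }.
  Root lily: left subtree has 0 nodes { }, right has 1 {elm}.

lime, plum, aster, sage, pear, hop, tulip, ivy, daisy, cedar, reed, elm, lily, fir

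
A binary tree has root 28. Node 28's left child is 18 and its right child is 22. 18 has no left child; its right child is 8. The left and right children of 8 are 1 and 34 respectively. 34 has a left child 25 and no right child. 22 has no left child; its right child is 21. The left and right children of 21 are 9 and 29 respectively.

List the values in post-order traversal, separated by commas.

Post-order visits the left subtree, then the right subtree, then the node.
At 28: go left to 18.
  At 18: no left child.
  At 18: go right to 8.
    At 8: go left to 1.
      1 is a leaf — visit 1.
    At 8: go right to 34.
      At 34: go left to 25.
        25 is a leaf — visit 25.
      At 34: no right child.
      Visit 34.
    Visit 8.
  Visit 18.
At 28: go right to 22.
  At 22: no left child.
  At 22: go right to 21.
    At 21: go left to 9.
      9 is a leaf — visit 9.
    At 21: go right to 29.
      29 is a leaf — visit 29.
    Visit 21.
  Visit 22.
Visit 28.

1, 25, 34, 8, 18, 9, 29, 21, 22, 28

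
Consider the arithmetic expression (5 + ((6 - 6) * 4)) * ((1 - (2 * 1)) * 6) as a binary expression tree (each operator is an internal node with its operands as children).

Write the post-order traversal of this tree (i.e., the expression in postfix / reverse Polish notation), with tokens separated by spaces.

5 6 6 - 4 * + 1 2 1 * - 6 * *

Post-order on an expression tree gives postfix notation: for each operator, emit left operand, right operand, then the operator.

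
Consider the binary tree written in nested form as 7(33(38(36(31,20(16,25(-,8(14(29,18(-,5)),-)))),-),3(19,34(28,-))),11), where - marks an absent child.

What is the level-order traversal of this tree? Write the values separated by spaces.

Level-order visits nodes level by level from the root, left to right within each level.
Level 0: 7
Level 1: 33, 11
Level 2: 38, 3
Level 3: 36, 19, 34
Level 4: 31, 20, 28
Level 5: 16, 25
Level 6: 8
Level 7: 14
Level 8: 29, 18
Level 9: 5

7 33 11 38 3 36 19 34 31 20 28 16 25 8 14 29 18 5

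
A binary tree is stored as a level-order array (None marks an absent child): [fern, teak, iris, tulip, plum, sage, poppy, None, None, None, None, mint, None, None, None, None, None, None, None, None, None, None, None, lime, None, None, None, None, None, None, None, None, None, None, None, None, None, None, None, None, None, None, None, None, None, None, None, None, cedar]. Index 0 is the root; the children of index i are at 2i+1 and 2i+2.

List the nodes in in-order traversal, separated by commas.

tulip, teak, plum, fern, lime, cedar, mint, sage, iris, poppy

In-order visits the left subtree, then the node, then the right subtree.
At fern: go left to teak.
  At teak: go left to tulip.
    tulip is a leaf — visit tulip.
  Visit teak.
  At teak: go right to plum.
    plum is a leaf — visit plum.
Visit fern.
At fern: go right to iris.
  At iris: go left to sage.
    At sage: go left to mint.
      At mint: go left to lime.
        At lime: no left child.
        Visit lime.
        At lime: go right to cedar.
          cedar is a leaf — visit cedar.
      Visit mint.
      At mint: no right child.
    Visit sage.
    At sage: no right child.
  Visit iris.
  At iris: go right to poppy.
    poppy is a leaf — visit poppy.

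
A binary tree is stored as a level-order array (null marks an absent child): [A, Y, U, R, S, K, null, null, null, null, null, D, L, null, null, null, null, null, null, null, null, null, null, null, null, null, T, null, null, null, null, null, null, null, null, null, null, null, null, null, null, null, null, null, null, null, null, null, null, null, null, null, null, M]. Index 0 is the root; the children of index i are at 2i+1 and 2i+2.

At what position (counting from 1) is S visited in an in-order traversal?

3

In-order visits the left subtree, then the node, then the right subtree.
At A: go left to Y.
  At Y: go left to R.
    R is a leaf — visit R.
  Visit Y.
  At Y: go right to S.
    S is a leaf — visit S.
Visit A.
At A: go right to U.
  At U: go left to K.
    At K: go left to D.
      D is a leaf — visit D.
    Visit K.
    At K: go right to L.
      At L: no left child.
      Visit L.
      At L: go right to T.
        At T: go left to M.
          M is a leaf — visit M.
        Visit T.
        At T: no right child.
  Visit U.
  At U: no right child.
Full in-order sequence: R, Y, S, A, D, K, L, M, T, U.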